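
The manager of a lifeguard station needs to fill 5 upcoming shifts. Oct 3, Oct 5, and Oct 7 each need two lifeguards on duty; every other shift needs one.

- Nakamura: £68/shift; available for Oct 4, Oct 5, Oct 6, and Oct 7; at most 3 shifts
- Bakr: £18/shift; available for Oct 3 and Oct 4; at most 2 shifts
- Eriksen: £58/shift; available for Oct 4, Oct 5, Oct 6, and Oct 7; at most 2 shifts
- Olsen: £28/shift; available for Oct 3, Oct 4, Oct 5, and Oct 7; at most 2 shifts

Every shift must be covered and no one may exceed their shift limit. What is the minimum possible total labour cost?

Oct 3 can only be covered by Bakr and Olsen, so that assignment is forced.
Picking the cheapest available lifeguard for each shift independently would cost £294, but that ignores the shift limits.
An optimal schedule: Oct 3→Bakr+Olsen, Oct 4→Bakr, Oct 5→Olsen+Nakamura, Oct 6→Eriksen, Oct 7→Eriksen+Nakamura.
Total: 18 + 28 + 18 + 28 + 68 + 58 + 58 + 68 = £344.

£344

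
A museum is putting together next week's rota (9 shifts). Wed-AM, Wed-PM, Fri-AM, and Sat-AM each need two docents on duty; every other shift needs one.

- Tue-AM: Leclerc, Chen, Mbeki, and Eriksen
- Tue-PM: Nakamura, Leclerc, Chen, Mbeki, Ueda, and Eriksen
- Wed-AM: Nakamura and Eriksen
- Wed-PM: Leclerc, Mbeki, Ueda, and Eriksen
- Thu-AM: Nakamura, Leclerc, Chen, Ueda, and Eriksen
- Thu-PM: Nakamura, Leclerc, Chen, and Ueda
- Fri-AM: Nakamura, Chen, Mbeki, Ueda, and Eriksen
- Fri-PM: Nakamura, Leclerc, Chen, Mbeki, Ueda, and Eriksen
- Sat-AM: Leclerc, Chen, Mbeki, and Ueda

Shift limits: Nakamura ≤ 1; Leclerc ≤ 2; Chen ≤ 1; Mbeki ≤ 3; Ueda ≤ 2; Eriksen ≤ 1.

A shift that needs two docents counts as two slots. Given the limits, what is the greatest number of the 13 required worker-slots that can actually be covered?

10

Total capacity across all docents is 1+2+1+3+2+1 = 10, and 13 slots are needed, so at most 10 can be filled.
An assignment achieving 10: Tue-AM→Leclerc, Wed-AM→Nakamura+Eriksen, Wed-PM→Leclerc+Mbeki, Thu-AM→Ueda, Thu-PM→Chen, Fri-AM→Mbeki, Sat-AM→Mbeki+Ueda.
Loads: Nakamura 1/1, Leclerc 2/2, Chen 1/1, Mbeki 3/3, Ueda 2/2, Eriksen 1/1.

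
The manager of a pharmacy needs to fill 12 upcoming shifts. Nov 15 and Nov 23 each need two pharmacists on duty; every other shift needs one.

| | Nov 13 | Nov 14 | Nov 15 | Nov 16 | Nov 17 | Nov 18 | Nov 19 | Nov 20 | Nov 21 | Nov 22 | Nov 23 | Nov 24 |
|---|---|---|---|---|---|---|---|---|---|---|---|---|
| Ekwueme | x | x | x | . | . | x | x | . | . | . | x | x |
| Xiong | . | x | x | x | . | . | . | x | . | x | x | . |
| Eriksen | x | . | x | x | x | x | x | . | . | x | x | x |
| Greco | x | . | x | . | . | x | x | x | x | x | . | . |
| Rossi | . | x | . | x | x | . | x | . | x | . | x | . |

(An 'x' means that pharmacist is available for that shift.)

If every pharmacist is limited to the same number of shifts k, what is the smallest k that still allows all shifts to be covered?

With 5 pharmacists and 14 worker-slots to fill, someone must work at least ⌈14/5⌉ = 3 shifts, so k ≥ 3.
k = 3 works: Nov 13→Ekwueme, Nov 14→Ekwueme, Nov 15→Xiong+Greco, Nov 16→Xiong, Nov 17→Eriksen, Nov 18→Eriksen, Nov 19→Rossi, Nov 20→Xiong, Nov 21→Greco, Nov 22→Greco, Nov 23→Eriksen+Rossi, Nov 24→Ekwueme.
Loads: Ekwueme 3, Xiong 3, Eriksen 3, Greco 3, Rossi 2 — all ≤ 3.

3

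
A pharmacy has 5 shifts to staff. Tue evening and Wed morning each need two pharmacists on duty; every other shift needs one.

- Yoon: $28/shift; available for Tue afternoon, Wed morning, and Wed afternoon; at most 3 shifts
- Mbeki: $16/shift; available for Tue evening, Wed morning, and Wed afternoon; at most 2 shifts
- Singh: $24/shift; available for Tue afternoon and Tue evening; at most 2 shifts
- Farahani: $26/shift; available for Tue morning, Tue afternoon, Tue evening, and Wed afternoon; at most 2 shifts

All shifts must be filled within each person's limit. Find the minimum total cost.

$160

Tue morning can only be covered by Farahani, so that assignment is forced.
Wed morning can only be covered by Yoon and Mbeki, so that assignment is forced.
Picking the cheapest available pharmacist for each shift independently would cost $150, but that ignores the shift limits.
An optimal schedule: Tue morning→Farahani, Tue afternoon→Singh, Tue evening→Mbeki+Singh, Wed morning→Mbeki+Yoon, Wed afternoon→Farahani.
Total: 26 + 24 + 16 + 24 + 16 + 28 + 26 = $160.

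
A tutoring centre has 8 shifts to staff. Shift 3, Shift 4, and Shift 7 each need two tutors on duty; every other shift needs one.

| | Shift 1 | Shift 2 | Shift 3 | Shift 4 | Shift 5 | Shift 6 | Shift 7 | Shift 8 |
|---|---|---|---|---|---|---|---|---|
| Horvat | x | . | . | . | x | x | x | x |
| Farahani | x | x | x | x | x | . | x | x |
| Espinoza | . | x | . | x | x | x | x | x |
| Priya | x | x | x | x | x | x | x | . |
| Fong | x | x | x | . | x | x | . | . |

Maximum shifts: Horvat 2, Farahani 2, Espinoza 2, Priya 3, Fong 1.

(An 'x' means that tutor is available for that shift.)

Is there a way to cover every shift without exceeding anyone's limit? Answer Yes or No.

Total capacity is 2+2+2+3+1 = 10 but 11 worker-slots are needed — infeasible.

No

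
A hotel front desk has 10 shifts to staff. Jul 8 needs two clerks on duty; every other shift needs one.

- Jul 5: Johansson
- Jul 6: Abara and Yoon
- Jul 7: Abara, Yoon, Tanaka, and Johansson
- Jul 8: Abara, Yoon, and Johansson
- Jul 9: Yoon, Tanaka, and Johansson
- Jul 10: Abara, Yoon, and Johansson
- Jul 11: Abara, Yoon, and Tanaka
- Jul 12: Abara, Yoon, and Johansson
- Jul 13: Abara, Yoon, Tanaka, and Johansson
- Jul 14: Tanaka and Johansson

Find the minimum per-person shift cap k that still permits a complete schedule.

With 4 clerks and 11 worker-slots to fill, someone must work at least ⌈11/4⌉ = 3 shifts, so k ≥ 3.
k = 3 works: Jul 5→Johansson, Jul 6→Abara, Jul 7→Tanaka, Jul 8→Abara+Yoon, Jul 9→Yoon, Jul 10→Abara, Jul 11→Yoon, Jul 12→Johansson, Jul 13→Tanaka, Jul 14→Tanaka.
Loads: Abara 3, Yoon 3, Tanaka 3, Johansson 2 — all ≤ 3.

3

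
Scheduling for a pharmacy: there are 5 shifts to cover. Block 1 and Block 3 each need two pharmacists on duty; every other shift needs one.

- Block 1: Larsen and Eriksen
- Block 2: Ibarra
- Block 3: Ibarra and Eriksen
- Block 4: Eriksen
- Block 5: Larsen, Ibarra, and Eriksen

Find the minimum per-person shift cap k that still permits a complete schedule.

3

With 3 pharmacists and 7 worker-slots to fill, someone must work at least ⌈7/3⌉ = 3 shifts, so k ≥ 3.
k = 3 works: Block 1→Larsen+Eriksen, Block 2→Ibarra, Block 3→Ibarra+Eriksen, Block 4→Eriksen, Block 5→Larsen.
Loads: Larsen 2, Ibarra 2, Eriksen 3 — all ≤ 3.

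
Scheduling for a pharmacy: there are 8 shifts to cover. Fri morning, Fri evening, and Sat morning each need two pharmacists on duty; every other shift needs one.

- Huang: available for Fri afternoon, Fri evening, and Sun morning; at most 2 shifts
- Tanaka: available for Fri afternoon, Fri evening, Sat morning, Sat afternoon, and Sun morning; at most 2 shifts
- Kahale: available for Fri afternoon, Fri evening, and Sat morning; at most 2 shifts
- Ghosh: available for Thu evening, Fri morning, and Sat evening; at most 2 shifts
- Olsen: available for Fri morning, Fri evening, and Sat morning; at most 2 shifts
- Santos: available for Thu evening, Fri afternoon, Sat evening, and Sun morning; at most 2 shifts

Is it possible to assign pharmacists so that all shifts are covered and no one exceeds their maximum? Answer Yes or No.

Fri morning can only be covered by Ghosh and Olsen, so that assignment is forced.
Sat afternoon can only be covered by Tanaka, so that assignment is forced.
One valid schedule: Thu evening→Ghosh, Fri morning→Ghosh+Olsen, Fri afternoon→Huang, Fri evening→Kahale+Olsen, Sat morning→Tanaka+Kahale, Sat afternoon→Tanaka, Sat evening→Santos, Sun morning→Huang.
Loads: Huang 2/2, Tanaka 2/2, Kahale 2/2, Ghosh 2/2, Olsen 2/2, Santos 1/2 — all within limits.

Yes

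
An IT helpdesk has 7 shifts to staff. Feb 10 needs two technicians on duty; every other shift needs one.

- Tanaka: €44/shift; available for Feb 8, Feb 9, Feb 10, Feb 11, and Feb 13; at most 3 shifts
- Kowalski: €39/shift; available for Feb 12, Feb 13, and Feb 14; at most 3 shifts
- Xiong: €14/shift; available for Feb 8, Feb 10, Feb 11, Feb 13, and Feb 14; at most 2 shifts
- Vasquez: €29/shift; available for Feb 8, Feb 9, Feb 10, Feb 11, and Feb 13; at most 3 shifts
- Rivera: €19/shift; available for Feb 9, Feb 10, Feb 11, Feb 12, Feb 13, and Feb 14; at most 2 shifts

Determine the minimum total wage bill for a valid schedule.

Picking the cheapest available technician for each shift independently would cost €127, but that ignores the shift limits.
An optimal schedule: Feb 8→Xiong, Feb 9→Rivera, Feb 10→Xiong+Vasquez, Feb 11→Vasquez, Feb 12→Rivera, Feb 13→Vasquez, Feb 14→Kowalski.
Total: 14 + 19 + 14 + 29 + 29 + 19 + 29 + 39 = €192.

€192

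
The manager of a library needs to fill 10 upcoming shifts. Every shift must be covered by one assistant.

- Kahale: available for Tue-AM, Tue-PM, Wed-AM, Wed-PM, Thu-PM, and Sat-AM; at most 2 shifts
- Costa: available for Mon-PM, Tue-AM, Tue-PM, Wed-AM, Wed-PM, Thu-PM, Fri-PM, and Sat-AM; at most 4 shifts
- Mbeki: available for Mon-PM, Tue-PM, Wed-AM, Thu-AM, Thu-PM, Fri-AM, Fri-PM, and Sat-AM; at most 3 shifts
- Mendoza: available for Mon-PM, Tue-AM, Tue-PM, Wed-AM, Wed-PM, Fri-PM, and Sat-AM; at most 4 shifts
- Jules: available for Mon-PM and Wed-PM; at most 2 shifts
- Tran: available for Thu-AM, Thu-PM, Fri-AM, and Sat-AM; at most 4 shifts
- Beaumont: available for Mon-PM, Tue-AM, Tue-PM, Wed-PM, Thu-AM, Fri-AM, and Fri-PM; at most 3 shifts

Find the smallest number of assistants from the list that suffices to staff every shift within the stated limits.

3

10 slots to fill and no one can take more than 4, so at least ⌈10/4⌉ = 3 assistants are needed.
Kahale, Costa, and Tran alone can cover everything: Mon-PM→Costa, Tue-AM→Kahale, Tue-PM→Kahale, Wed-AM→Costa, Wed-PM→Costa, Thu-AM→Tran, Thu-PM→Tran, Fri-AM→Tran, Fri-PM→Costa, Sat-AM→Tran.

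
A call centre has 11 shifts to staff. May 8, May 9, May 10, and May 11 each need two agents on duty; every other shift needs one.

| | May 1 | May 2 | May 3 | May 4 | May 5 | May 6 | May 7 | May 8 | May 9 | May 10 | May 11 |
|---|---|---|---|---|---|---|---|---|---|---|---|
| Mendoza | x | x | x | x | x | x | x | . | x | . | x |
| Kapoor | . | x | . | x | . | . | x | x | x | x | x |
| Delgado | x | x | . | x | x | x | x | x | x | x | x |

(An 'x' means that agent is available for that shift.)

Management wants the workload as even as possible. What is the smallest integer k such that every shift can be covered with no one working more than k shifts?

With 3 agents and 15 worker-slots to fill, someone must work at least ⌈15/3⌉ = 5 shifts, so k ≥ 5.
k = 5 works: May 1→Mendoza, May 2→Mendoza, May 3→Mendoza, May 4→Kapoor, May 5→Mendoza, May 6→Mendoza, May 7→Delgado, May 8→Kapoor+Delgado, May 9→Kapoor+Delgado, May 10→Kapoor+Delgado, May 11→Kapoor+Delgado.
Loads: Mendoza 5, Kapoor 5, Delgado 5 — all ≤ 5.

5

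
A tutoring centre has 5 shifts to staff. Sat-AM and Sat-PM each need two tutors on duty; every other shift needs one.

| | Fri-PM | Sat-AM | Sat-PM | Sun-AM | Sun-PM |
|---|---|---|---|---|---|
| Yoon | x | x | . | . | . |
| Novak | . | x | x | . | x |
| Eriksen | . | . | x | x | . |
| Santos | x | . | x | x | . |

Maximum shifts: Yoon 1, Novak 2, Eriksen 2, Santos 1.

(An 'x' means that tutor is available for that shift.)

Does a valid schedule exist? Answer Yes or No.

Shifts {Fri-PM, Sat-AM, Sat-PM, Sun-PM} need 6 worker-slots in total, but the tutors available for any of those shifts (Yoon, Novak, Eriksen, and Santos) can supply at most 5 among them. So no valid schedule exists.

No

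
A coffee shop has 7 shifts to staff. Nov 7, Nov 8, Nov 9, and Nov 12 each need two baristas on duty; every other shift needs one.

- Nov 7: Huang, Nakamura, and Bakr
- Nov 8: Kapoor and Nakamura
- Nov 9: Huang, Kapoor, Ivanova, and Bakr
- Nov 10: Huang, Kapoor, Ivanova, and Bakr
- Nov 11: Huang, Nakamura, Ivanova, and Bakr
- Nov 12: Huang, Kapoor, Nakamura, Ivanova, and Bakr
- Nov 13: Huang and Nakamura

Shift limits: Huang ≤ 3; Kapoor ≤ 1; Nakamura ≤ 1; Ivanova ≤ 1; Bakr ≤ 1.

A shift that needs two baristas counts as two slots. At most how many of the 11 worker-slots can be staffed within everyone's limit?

7

Total capacity across all baristas is 3+1+1+1+1 = 7, and 11 slots are needed, so at most 7 can be filled.
An assignment achieving 7: Nov 7→Huang+Bakr, Nov 8→Kapoor+Nakamura, Nov 9→Huang+Ivanova, Nov 13→Huang.
Loads: Huang 3/3, Kapoor 1/1, Nakamura 1/1, Ivanova 1/1, Bakr 1/1.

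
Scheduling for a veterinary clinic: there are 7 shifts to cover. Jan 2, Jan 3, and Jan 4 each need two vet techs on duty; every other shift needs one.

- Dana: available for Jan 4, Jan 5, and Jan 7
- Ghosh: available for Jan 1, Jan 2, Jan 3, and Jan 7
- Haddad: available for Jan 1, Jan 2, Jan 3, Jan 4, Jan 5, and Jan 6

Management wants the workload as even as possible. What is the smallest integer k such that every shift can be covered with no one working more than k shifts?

With 3 vet techs and 10 worker-slots to fill, someone must work at least ⌈10/3⌉ = 4 shifts, so k ≥ 4.
k = 4 works: Jan 1→Ghosh, Jan 2→Ghosh+Haddad, Jan 3→Ghosh+Haddad, Jan 4→Dana+Haddad, Jan 5→Dana, Jan 6→Haddad, Jan 7→Dana.
Loads: Dana 3, Ghosh 3, Haddad 4 — all ≤ 4.

4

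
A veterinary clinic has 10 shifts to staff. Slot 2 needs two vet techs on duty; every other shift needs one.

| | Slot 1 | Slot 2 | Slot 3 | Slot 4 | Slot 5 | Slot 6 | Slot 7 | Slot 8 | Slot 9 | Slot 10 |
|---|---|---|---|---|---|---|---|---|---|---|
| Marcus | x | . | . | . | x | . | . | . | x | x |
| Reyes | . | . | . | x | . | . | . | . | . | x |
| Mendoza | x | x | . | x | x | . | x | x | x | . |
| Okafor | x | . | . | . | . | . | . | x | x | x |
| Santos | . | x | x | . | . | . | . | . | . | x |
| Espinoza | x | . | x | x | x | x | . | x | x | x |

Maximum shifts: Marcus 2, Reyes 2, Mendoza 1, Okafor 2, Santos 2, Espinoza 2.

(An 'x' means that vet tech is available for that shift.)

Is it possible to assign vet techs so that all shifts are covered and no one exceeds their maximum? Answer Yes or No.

Total capacity is 11 and 11 slots are needed, so capacity alone doesn't rule it out.
Shifts {Slot 2, Slot 7} need 3 worker-slots in total, but the vet techs available for any of those shifts (Mendoza and Santos) can supply at most 2 among them. So no valid schedule exists.

No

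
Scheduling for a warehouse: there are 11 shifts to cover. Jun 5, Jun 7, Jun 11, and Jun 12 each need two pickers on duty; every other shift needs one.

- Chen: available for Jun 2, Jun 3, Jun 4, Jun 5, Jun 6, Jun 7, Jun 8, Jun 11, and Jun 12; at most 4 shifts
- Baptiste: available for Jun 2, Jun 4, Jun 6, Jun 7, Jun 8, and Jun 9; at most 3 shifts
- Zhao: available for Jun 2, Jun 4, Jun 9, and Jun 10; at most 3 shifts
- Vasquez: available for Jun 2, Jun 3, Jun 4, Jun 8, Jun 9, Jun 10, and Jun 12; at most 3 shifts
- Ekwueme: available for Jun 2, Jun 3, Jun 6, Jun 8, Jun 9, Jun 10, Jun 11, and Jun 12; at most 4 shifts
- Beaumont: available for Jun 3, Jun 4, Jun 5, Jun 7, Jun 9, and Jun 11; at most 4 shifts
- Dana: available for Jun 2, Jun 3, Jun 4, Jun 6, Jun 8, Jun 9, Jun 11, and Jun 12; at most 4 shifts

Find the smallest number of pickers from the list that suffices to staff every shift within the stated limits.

4

15 slots to fill and no one can take more than 4, so at least ⌈15/4⌉ = 4 pickers are needed.
Chen, Baptiste, Ekwueme, and Beaumont alone can cover everything: Jun 2→Chen, Jun 3→Chen, Jun 4→Baptiste, Jun 5→Chen+Beaumont, Jun 6→Baptiste, Jun 7→Baptiste+Beaumont, Jun 8→Ekwueme, Jun 9→Beaumont, Jun 10→Ekwueme, Jun 11→Ekwueme+Beaumont, Jun 12→Chen+Ekwueme.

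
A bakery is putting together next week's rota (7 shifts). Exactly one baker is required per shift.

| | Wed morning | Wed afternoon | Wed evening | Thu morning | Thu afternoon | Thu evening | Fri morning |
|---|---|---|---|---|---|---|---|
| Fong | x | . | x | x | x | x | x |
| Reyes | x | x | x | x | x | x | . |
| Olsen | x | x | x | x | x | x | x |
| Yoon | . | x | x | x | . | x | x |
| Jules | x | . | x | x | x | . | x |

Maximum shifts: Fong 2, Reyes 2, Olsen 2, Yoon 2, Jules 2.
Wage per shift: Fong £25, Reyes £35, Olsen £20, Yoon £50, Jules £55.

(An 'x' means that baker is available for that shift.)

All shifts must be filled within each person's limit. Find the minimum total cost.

Picking the cheapest available baker for each shift independently would cost £140, but that ignores the shift limits.
An optimal schedule: Wed morning→Fong, Wed afternoon→Reyes, Wed evening→Olsen, Thu morning→Yoon, Thu afternoon→Fong, Thu evening→Reyes, Fri morning→Olsen.
Total: 25 + 35 + 20 + 50 + 25 + 35 + 20 = £210.

£210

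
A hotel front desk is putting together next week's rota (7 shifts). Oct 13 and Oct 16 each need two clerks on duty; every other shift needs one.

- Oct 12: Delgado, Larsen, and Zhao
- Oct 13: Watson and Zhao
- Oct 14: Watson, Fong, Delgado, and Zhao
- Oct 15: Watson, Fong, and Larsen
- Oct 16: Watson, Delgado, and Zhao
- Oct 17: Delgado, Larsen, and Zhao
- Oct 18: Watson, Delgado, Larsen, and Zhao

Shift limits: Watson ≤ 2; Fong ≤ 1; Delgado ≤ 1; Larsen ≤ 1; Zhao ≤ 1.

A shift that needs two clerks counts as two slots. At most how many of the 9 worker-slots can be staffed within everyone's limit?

Total capacity across all clerks is 2+1+1+1+1 = 6, and 9 slots are needed, so at most 6 can be filled.
An assignment achieving 6: Oct 12→Delgado, Oct 13→Watson+Zhao, Oct 14→Fong, Oct 15→Watson, Oct 17→Larsen.
Loads: Watson 2/2, Fong 1/1, Delgado 1/1, Larsen 1/1, Zhao 1/1.

6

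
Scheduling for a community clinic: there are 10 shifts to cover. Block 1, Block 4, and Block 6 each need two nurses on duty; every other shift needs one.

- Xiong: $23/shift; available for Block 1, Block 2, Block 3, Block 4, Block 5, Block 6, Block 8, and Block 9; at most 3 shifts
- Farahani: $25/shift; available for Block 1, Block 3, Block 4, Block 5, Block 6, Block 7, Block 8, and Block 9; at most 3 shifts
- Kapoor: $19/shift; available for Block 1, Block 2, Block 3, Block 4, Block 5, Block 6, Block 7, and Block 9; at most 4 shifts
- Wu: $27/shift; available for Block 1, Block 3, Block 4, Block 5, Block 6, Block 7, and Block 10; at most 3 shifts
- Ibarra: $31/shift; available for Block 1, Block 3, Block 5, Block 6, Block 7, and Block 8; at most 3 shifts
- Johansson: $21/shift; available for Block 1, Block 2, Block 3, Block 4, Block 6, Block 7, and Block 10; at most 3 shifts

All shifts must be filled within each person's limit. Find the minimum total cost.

Picking the cheapest available nurse for each shift independently would cost $259, but that ignores the shift limits.
An optimal schedule: Block 1→Xiong+Farahani, Block 2→Kapoor, Block 3→Johansson, Block 4→Johansson+Farahani, Block 5→Kapoor, Block 6→Xiong+Farahani, Block 7→Kapoor, Block 8→Xiong, Block 9→Kapoor, Block 10→Johansson.
Total: 23 + 25 + 19 + 21 + 21 + 25 + 19 + 23 + 25 + 19 + 23 + 19 + 21 = $283.

$283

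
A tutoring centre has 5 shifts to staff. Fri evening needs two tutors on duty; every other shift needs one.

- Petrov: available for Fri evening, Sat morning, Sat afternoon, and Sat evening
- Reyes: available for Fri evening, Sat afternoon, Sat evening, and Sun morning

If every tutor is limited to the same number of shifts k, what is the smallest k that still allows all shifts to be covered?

With 2 tutors and 6 worker-slots to fill, someone must work at least ⌈6/2⌉ = 3 shifts, so k ≥ 3.
k = 3 works: Fri evening→Petrov+Reyes, Sat morning→Petrov, Sat afternoon→Petrov, Sat evening→Reyes, Sun morning→Reyes.
Loads: Petrov 3, Reyes 3 — all ≤ 3.

3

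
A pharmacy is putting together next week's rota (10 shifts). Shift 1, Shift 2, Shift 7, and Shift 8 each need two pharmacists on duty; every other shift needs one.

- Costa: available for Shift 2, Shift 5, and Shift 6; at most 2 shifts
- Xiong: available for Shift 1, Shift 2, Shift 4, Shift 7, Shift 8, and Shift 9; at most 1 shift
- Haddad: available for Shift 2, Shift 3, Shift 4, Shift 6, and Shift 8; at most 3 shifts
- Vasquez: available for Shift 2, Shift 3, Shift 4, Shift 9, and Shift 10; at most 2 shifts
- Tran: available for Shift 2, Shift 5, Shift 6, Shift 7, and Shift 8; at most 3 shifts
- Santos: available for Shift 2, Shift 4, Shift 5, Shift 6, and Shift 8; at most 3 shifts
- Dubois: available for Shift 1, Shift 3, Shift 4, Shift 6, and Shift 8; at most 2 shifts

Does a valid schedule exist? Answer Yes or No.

Total capacity is 16 and 14 slots are needed, so capacity alone doesn't rule it out.
Shifts {Shift 1, Shift 7} need 4 worker-slots in total, but the pharmacists available for any of those shifts (Xiong, Tran, and Dubois) can supply at most 3 among them. So no valid schedule exists.

No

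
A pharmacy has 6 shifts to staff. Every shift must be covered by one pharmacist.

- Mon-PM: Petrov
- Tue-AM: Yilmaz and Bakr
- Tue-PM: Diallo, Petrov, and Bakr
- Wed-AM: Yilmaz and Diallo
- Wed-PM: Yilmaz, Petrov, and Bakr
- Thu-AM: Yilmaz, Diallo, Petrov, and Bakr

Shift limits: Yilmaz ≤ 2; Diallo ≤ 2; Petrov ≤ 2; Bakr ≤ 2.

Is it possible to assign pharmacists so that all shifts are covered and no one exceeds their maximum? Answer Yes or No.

Yes

Mon-PM can only be covered by Petrov, so that assignment is forced.
One valid schedule: Mon-PM→Petrov, Tue-AM→Yilmaz, Tue-PM→Diallo, Wed-AM→Yilmaz, Wed-PM→Petrov, Thu-AM→Diallo.
Loads: Yilmaz 2/2, Diallo 2/2, Petrov 2/2, Bakr 0/2 — all within limits.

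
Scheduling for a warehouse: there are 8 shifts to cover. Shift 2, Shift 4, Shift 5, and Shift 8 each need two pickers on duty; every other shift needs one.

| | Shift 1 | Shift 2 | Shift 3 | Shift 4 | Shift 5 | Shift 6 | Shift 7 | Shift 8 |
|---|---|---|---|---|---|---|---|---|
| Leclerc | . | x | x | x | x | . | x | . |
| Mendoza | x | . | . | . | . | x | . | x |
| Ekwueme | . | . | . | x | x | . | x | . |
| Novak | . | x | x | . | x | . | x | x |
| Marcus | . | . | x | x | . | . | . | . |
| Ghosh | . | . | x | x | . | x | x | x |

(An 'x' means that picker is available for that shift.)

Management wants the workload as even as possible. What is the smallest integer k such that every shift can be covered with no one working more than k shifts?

With 6 pickers and 12 worker-slots to fill, someone must work at least ⌈12/6⌉ = 2 shifts, so k ≥ 2.
k = 2 works: Shift 1→Mendoza, Shift 2→Leclerc+Novak, Shift 3→Marcus, Shift 4→Marcus+Ghosh, Shift 5→Leclerc+Ekwueme, Shift 6→Mendoza, Shift 7→Ekwueme, Shift 8→Novak+Ghosh.
Loads: Leclerc 2, Mendoza 2, Ekwueme 2, Novak 2, Marcus 2, Ghosh 2 — all ≤ 2.

2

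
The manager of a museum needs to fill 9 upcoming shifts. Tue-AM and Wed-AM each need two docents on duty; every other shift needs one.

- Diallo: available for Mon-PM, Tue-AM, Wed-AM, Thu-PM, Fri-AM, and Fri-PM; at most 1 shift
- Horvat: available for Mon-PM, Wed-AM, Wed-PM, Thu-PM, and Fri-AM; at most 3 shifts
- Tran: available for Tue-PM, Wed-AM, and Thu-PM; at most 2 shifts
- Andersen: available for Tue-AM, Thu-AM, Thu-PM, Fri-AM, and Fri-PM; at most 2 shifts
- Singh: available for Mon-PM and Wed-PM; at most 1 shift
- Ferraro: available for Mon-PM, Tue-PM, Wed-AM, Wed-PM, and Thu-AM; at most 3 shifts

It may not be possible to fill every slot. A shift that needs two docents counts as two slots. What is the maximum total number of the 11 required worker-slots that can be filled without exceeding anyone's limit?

11

Total capacity across all docents is 1+3+2+2+1+3 = 12, and 11 slots are needed, so at most 11 can be filled.
An assignment achieving 11: Mon-PM→Singh, Tue-AM→Diallo+Andersen, Tue-PM→Tran, Wed-AM→Horvat+Ferraro, Wed-PM→Horvat, Thu-AM→Ferraro, Thu-PM→Tran, Fri-AM→Horvat, Fri-PM→Andersen.
Loads: Diallo 1/1, Horvat 3/3, Tran 2/2, Andersen 2/2, Singh 1/1, Ferraro 2/3.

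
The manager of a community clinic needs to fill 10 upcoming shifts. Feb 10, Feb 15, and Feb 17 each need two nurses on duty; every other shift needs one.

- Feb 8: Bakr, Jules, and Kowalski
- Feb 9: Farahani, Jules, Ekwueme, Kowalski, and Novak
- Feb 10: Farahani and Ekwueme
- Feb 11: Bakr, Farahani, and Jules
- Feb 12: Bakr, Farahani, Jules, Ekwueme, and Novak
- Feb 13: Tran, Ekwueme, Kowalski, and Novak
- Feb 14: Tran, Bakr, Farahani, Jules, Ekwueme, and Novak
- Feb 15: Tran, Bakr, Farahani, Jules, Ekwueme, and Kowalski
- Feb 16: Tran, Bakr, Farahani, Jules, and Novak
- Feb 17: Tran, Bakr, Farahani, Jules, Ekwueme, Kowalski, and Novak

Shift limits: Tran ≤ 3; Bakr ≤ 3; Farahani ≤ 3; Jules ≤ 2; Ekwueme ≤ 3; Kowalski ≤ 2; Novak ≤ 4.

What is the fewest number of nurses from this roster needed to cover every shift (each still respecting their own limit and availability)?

13 slots to fill and no one can take more than 4, so at least ⌈13/4⌉ = 4 nurses are needed.
Bakr, Farahani, Ekwueme, and Novak alone can cover everything: Feb 8→Bakr, Feb 9→Farahani, Feb 10→Farahani+Ekwueme, Feb 11→Bakr, Feb 12→Novak, Feb 13→Ekwueme, Feb 14→Novak, Feb 15→Bakr+Farahani, Feb 16→Novak, Feb 17→Ekwueme+Novak.

4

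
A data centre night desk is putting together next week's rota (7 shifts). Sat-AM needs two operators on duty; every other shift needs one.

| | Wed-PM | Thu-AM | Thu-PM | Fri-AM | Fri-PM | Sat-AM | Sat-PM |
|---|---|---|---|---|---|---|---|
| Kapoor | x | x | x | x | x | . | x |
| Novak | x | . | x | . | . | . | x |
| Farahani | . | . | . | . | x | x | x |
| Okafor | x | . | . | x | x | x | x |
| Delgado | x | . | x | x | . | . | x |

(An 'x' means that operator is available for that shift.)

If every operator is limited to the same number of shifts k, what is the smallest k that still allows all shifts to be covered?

With 5 operators and 8 worker-slots to fill, someone must work at least ⌈8/5⌉ = 2 shifts, so k ≥ 2.
k = 2 works: Wed-PM→Novak, Thu-AM→Kapoor, Thu-PM→Kapoor, Fri-AM→Okafor, Fri-PM→Farahani, Sat-AM→Farahani+Okafor, Sat-PM→Novak.
Loads: Kapoor 2, Novak 2, Farahani 2, Okafor 2, Delgado 0 — all ≤ 2.

2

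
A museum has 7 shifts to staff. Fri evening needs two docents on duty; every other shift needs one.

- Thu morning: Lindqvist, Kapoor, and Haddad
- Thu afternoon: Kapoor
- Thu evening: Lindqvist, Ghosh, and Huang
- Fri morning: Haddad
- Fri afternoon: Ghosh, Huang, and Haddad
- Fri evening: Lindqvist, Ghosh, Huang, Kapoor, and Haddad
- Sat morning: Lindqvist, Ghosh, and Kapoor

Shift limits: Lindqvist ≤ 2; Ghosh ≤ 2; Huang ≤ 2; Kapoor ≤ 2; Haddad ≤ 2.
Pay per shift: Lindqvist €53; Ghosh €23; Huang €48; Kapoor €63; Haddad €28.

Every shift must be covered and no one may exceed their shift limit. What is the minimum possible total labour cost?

€314

Thu afternoon can only be covered by Kapoor, so that assignment is forced.
Fri morning can only be covered by Haddad, so that assignment is forced.
Picking the cheapest available docent for each shift independently would cost €239, but that ignores the shift limits.
An optimal schedule: Thu morning→Haddad, Thu afternoon→Kapoor, Thu evening→Ghosh, Fri morning→Haddad, Fri afternoon→Huang, Fri evening→Huang+Lindqvist, Sat morning→Ghosh.
Total: 28 + 63 + 23 + 28 + 48 + 48 + 53 + 23 = €314.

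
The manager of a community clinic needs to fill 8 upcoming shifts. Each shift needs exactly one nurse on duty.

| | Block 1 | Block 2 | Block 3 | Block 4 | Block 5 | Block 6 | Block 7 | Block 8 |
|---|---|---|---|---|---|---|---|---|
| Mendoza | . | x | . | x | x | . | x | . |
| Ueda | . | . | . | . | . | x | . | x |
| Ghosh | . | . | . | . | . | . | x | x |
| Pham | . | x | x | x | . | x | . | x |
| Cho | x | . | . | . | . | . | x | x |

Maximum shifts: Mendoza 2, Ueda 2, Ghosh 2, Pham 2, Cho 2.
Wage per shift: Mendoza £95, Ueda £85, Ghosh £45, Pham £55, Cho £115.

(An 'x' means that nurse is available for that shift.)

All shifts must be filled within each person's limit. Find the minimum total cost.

Block 1 can only be covered by Cho, so that assignment is forced.
Block 3 can only be covered by Pham, so that assignment is forced.
Block 5 can only be covered by Mendoza, so that assignment is forced.
Picking the cheapest available nurse for each shift independently would cost £520, but that ignores the shift limits.
An optimal schedule: Block 1→Cho, Block 2→Pham, Block 3→Pham, Block 4→Mendoza, Block 5→Mendoza, Block 6→Ueda, Block 7→Ghosh, Block 8→Ghosh.
Total: 115 + 55 + 55 + 95 + 95 + 85 + 45 + 45 = £590.

£590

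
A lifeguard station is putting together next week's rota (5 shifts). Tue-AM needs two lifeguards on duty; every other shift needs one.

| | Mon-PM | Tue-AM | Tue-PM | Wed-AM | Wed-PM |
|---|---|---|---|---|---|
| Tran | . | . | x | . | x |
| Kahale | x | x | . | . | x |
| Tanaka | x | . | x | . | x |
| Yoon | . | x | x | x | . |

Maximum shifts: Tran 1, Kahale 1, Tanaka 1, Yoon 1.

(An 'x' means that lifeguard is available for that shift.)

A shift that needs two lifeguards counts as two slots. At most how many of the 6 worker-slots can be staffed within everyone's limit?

4

Total capacity across all lifeguards is 1+1+1+1 = 4, and 6 slots are needed, so at most 4 can be filled.
An assignment achieving 4: Mon-PM→Kahale, Tue-PM→Tran, Wed-AM→Yoon, Wed-PM→Tanaka.
Loads: Tran 1/1, Kahale 1/1, Tanaka 1/1, Yoon 1/1.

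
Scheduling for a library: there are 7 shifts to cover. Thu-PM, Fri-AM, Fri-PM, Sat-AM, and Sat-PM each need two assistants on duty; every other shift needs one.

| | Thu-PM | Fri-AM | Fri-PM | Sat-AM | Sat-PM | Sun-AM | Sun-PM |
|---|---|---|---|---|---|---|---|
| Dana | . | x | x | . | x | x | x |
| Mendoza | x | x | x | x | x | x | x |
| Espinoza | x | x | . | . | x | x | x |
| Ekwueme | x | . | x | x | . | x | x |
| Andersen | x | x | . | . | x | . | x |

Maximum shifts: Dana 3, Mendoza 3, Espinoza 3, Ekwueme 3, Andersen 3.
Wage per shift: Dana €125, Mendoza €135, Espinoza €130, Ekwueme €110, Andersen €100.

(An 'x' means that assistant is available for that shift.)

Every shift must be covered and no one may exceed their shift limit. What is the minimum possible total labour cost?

Sat-AM can only be covered by Mendoza and Ekwueme, so that assignment is forced.
Picking the cheapest available assistant for each shift independently would cost €1350, but that ignores the shift limits.
An optimal schedule: Thu-PM→Andersen+Espinoza, Fri-AM→Andersen+Dana, Fri-PM→Ekwueme+Dana, Sat-AM→Ekwueme+Mendoza, Sat-PM→Dana+Espinoza, Sun-AM→Ekwueme, Sun-PM→Andersen.
Total: 100 + 130 + 100 + 125 + 110 + 125 + 110 + 135 + 125 + 130 + 110 + 100 = €1400.

€1400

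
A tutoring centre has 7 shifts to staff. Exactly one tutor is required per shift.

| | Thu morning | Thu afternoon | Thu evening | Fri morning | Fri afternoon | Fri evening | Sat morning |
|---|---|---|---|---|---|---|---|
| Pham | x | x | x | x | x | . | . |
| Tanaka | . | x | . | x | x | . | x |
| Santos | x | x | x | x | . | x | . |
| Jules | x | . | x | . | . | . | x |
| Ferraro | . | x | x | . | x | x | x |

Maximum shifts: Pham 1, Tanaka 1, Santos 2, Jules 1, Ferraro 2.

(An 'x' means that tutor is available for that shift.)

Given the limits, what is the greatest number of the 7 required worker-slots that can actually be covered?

Total capacity across all tutors is 1+1+2+1+2 = 7, and 7 slots are needed, so at most 7 can be filled.
An assignment achieving 7: Thu morning→Pham, Thu afternoon→Santos, Thu evening→Ferraro, Fri morning→Tanaka, Fri afternoon→Ferraro, Fri evening→Santos, Sat morning→Jules.
Loads: Pham 1/1, Tanaka 1/1, Santos 2/2, Jules 1/1, Ferraro 2/2.

7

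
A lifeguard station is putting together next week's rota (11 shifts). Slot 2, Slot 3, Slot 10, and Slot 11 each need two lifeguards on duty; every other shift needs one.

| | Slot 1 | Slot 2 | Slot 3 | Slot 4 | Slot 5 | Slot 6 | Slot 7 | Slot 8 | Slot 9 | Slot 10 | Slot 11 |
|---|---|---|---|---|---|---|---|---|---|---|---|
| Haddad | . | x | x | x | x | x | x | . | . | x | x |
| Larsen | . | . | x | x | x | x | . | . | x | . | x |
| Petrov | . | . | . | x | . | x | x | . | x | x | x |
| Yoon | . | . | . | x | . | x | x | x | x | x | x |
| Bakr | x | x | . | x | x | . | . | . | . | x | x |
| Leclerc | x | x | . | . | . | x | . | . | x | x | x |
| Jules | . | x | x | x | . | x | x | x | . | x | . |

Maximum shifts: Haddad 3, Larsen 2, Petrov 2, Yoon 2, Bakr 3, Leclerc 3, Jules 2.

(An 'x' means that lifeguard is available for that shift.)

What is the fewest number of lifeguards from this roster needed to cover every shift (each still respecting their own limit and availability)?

15 slots to fill and no one can take more than 3, so at least ⌈15/3⌉ = 5 lifeguards are needed.
Any 5 lifeguards together have capacity at most 3+3+3+2+2 = 13 < 15 slots, so 5 can never suffice.
Haddad, Larsen, Petrov, Yoon, Bakr, and Leclerc alone can cover everything: Slot 1→Bakr, Slot 2→Haddad+Bakr, Slot 3→Haddad+Larsen, Slot 4→Petrov, Slot 5→Haddad, Slot 6→Leclerc, Slot 7→Petrov, Slot 8→Yoon, Slot 9→Larsen, Slot 10→Yoon+Leclerc, Slot 11→Bakr+Leclerc.

6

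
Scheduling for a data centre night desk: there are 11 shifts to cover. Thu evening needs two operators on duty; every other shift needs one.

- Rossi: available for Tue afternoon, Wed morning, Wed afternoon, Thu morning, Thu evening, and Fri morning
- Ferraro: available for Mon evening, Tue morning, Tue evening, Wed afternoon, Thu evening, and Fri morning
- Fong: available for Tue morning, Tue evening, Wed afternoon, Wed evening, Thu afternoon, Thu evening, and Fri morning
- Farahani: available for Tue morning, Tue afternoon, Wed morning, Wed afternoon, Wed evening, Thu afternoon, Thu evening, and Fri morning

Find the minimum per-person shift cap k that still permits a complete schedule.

3

With 4 operators and 12 worker-slots to fill, someone must work at least ⌈12/4⌉ = 3 shifts, so k ≥ 3.
k = 3 works: Mon evening→Ferraro, Tue morning→Ferraro, Tue afternoon→Rossi, Tue evening→Ferraro, Wed morning→Rossi, Wed afternoon→Farahani, Wed evening→Fong, Thu morning→Rossi, Thu afternoon→Fong, Thu evening→Fong+Farahani, Fri morning→Farahani.
Loads: Rossi 3, Ferraro 3, Fong 3, Farahani 3 — all ≤ 3.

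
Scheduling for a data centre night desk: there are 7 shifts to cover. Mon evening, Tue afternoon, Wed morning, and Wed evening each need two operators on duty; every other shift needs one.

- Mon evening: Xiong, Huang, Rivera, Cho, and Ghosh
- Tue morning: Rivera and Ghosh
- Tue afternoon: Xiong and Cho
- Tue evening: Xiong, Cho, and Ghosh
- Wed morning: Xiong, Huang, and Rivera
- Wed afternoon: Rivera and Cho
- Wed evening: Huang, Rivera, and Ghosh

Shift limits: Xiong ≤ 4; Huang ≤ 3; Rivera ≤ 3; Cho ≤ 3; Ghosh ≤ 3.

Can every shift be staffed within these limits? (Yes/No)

Yes

Tue afternoon can only be covered by Xiong and Cho, so that assignment is forced.
One valid schedule: Mon evening→Xiong+Huang, Tue morning→Rivera, Tue afternoon→Xiong+Cho, Tue evening→Xiong, Wed morning→Xiong+Huang, Wed afternoon→Rivera, Wed evening→Huang+Rivera.
Loads: Xiong 4/4, Huang 3/3, Rivera 3/3, Cho 1/3, Ghosh 0/3 — all within limits.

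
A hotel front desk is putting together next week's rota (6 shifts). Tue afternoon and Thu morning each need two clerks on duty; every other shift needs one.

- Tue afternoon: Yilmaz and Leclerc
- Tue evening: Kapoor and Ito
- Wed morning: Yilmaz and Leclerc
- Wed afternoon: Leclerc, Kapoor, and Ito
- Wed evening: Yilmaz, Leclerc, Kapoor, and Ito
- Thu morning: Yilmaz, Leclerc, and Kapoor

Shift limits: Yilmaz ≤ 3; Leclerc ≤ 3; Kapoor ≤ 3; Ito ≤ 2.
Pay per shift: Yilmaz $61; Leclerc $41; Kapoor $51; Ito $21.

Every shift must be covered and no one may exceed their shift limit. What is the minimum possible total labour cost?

$328

Tue afternoon can only be covered by Yilmaz and Leclerc, so that assignment is forced.
Picking the cheapest available clerk for each shift independently would cost $298, but that ignores the shift limits.
An optimal schedule: Tue afternoon→Leclerc+Yilmaz, Tue evening→Ito, Wed morning→Leclerc, Wed afternoon→Ito, Wed evening→Kapoor, Thu morning→Leclerc+Kapoor.
Total: 41 + 61 + 21 + 41 + 21 + 51 + 41 + 51 = $328.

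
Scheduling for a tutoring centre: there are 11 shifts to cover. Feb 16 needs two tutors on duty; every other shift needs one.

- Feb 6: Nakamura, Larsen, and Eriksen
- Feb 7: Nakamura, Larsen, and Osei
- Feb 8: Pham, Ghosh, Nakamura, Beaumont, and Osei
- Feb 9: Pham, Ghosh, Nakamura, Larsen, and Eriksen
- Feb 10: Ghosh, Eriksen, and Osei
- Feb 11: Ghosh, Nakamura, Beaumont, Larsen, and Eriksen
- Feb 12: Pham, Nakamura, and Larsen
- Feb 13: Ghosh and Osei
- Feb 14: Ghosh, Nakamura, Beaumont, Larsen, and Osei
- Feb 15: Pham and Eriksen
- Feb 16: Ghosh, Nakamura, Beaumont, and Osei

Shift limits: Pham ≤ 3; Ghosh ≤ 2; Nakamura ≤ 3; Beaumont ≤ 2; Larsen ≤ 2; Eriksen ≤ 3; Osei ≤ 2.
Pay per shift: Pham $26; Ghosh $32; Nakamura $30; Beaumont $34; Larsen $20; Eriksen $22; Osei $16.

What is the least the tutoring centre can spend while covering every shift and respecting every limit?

Picking the cheapest available tutor for each shift independently would cost $228, but that ignores the shift limits.
An optimal schedule: Feb 6→Larsen, Feb 7→Larsen, Feb 8→Pham, Feb 9→Pham, Feb 10→Eriksen, Feb 11→Eriksen, Feb 12→Pham, Feb 13→Osei, Feb 14→Nakamura, Feb 15→Eriksen, Feb 16→Osei+Nakamura.
Total: 20 + 20 + 26 + 26 + 22 + 22 + 26 + 16 + 30 + 22 + 16 + 30 = $276.

$276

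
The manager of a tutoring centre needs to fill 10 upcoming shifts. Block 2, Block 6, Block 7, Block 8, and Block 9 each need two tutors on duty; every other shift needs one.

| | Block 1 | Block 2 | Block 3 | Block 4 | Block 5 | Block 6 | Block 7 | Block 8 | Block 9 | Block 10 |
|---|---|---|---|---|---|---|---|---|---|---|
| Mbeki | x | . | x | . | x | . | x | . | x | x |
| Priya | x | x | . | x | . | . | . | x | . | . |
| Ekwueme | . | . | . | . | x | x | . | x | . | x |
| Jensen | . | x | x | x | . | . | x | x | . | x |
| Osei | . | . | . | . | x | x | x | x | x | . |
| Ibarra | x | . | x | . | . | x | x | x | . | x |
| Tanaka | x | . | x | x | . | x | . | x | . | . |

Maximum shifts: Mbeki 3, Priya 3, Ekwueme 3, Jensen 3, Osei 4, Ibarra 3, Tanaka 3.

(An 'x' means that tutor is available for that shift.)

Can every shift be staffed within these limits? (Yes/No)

Yes

Block 2 can only be covered by Priya and Jensen, so that assignment is forced.
Block 9 can only be covered by Mbeki and Osei, so that assignment is forced.
One valid schedule: Block 1→Mbeki, Block 2→Priya+Jensen, Block 3→Jensen, Block 4→Priya, Block 5→Mbeki, Block 6→Ekwueme+Osei, Block 7→Jensen+Osei, Block 8→Priya+Ekwueme, Block 9→Mbeki+Osei, Block 10→Ekwueme.
Loads: Mbeki 3/3, Priya 3/3, Ekwueme 3/3, Jensen 3/3, Osei 3/4, Ibarra 0/3, Tanaka 0/3 — all within limits.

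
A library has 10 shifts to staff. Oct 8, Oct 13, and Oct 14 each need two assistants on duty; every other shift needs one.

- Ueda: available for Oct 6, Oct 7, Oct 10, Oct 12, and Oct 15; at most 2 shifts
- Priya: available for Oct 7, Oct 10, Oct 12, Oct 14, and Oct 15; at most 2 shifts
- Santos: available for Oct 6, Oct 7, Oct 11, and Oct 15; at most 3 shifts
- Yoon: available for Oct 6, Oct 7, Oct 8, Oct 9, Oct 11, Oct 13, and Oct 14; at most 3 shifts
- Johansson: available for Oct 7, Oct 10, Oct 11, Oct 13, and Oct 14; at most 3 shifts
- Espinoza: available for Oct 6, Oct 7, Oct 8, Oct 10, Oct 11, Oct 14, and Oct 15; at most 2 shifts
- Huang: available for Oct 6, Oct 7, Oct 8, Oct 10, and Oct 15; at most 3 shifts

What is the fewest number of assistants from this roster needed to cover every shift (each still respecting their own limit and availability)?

13 slots to fill and no one can take more than 3, so at least ⌈13/3⌉ = 5 assistants are needed.
Ueda, Priya, Yoon, Johansson, and Huang alone can cover everything: Oct 6→Ueda, Oct 7→Huang, Oct 8→Yoon+Huang, Oct 9→Yoon, Oct 10→Huang, Oct 11→Johansson, Oct 12→Ueda, Oct 13→Yoon+Johansson, Oct 14→Priya+Johansson, Oct 15→Priya.

5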